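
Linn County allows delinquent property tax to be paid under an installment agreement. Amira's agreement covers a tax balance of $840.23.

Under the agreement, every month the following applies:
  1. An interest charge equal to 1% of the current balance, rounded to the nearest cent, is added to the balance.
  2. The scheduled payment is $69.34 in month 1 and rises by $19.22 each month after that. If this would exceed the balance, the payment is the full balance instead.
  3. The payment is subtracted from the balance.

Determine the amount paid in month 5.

$146.22

Month 1: opening $840.23; interest $8.40 → $848.63; payment $69.34; balance $779.29
Month 2: opening $779.29; interest $7.79 → $787.08; payment $88.56; balance $698.52
Month 3: opening $698.52; interest $6.99 → $705.51; payment $107.78; balance $597.73
Month 4: opening $597.73; interest $5.98 → $603.71; payment $127.00; balance $476.71
Month 5: opening $476.71; interest $4.77 → $481.48; payment $146.22; balance $335.26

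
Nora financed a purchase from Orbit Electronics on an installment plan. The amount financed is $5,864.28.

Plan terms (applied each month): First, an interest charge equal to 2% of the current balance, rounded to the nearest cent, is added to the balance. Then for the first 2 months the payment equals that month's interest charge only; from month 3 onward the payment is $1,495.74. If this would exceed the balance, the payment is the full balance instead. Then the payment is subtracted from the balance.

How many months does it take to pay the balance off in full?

7

Month 1: $5,864.28 +$117.29 interest = $5,981.57; pay $117.29 → $5,864.28
Month 2: $5,864.28 +$117.29 interest = $5,981.57; pay $117.29 → $5,864.28
Month 3: $5,864.28 +$117.29 interest = $5,981.57; pay $1,495.74 → $4,485.83
Month 4: $4,485.83 +$89.72 interest = $4,575.55; pay $1,495.74 → $3,079.81
Month 5: $3,079.81 +$61.60 interest = $3,141.41; pay $1,495.74 → $1,645.67
Month 6: $1,645.67 +$32.91 interest = $1,678.58; pay $1,495.74 → $182.84
Month 7: $182.84 +$3.66 interest = $186.50; pay $186.50 → $0.00
Balance reaches $0.00 in month 7.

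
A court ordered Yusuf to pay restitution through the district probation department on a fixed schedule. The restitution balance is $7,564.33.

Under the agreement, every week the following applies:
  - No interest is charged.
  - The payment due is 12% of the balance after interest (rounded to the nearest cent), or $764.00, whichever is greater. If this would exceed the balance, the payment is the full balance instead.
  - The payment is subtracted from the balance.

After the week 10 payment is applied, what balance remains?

Week 1: opening $7,564.33; payment $907.72; balance $6,656.61
Week 2: opening $6,656.61; payment $798.79; balance $5,857.82
Week 3: opening $5,857.82; payment $764.00; balance $5,093.82
Week 4: opening $5,093.82; payment $764.00; balance $4,329.82
Week 5: opening $4,329.82; payment $764.00; balance $3,565.82
Week 6: opening $3,565.82; payment $764.00; balance $2,801.82
Week 7: opening $2,801.82; payment $764.00; balance $2,037.82
Week 8: opening $2,037.82; payment $764.00; balance $1,273.82
Week 9: opening $1,273.82; payment $764.00; balance $509.82
Week 10: opening $509.82; payment $509.82; balance $0.00

$0.00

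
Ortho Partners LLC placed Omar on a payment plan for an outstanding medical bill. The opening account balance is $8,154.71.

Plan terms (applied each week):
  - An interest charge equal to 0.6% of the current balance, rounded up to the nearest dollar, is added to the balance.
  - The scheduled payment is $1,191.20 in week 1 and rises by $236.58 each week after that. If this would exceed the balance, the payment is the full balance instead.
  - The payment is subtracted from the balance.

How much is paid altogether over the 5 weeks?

# | Opening | Interest | Payment | End bal
1 | $8,154.71 | $49.00 | $1,191.20 | $7,012.51
2 | $7,012.51 | $43.00 | $1,427.78 | $5,627.73
3 | $5,627.73 | $34.00 | $1,664.36 | $3,997.37
4 | $3,997.37 | $24.00 | $1,900.94 | $2,120.43
5 | $2,120.43 | $13.00 | $2,133.43 | $0.00
Total paid: $8,317.71

$8,317.71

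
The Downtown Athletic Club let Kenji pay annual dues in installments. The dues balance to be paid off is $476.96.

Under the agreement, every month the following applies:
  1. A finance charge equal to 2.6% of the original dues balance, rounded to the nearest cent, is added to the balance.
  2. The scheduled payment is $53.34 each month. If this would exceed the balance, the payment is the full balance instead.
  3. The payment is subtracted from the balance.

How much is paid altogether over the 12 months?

$625.76

# | Opening | Interest | Payment | End bal
1 | $476.96 | $12.40 | $53.34 | $436.02
2 | $436.02 | $12.40 | $53.34 | $395.08
3 | $395.08 | $12.40 | $53.34 | $354.14
4 | $354.14 | $12.40 | $53.34 | $313.20
5 | $313.20 | $12.40 | $53.34 | $272.26
6 | $272.26 | $12.40 | $53.34 | $231.32
7 | $231.32 | $12.40 | $53.34 | $190.38
8 | $190.38 | $12.40 | $53.34 | $149.44
9 | $149.44 | $12.40 | $53.34 | $108.50
10 | $108.50 | $12.40 | $53.34 | $67.56
11 | $67.56 | $12.40 | $53.34 | $26.62
12 | $26.62 | $12.40 | $39.02 | $0.00
Total paid: $625.76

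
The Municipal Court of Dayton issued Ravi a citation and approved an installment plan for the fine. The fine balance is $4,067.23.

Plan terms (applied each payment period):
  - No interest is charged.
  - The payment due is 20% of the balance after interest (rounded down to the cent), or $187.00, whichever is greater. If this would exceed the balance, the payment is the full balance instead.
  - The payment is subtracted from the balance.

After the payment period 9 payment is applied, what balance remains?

$478.98

# | Opening | Payment | End bal
1 | $4,067.23 | $813.44 | $3,253.79
2 | $3,253.79 | $650.75 | $2,603.04
3 | $2,603.04 | $520.60 | $2,082.44
4 | $2,082.44 | $416.48 | $1,665.96
5 | $1,665.96 | $333.19 | $1,332.77
6 | $1,332.77 | $266.55 | $1,066.22
7 | $1,066.22 | $213.24 | $852.98
8 | $852.98 | $187.00 | $665.98
9 | $665.98 | $187.00 | $478.98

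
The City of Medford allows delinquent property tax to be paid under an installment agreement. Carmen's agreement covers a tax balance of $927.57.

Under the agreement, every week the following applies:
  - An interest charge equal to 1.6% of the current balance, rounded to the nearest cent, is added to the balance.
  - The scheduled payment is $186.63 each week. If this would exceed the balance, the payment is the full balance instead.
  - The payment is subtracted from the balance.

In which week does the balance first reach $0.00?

6

Week 1: opening $927.57; interest $14.84 → $942.41; payment $186.63; balance $755.78
Week 2: opening $755.78; interest $12.09 → $767.87; payment $186.63; balance $581.24
Week 3: opening $581.24; interest $9.30 → $590.54; payment $186.63; balance $403.91
Week 4: opening $403.91; interest $6.46 → $410.37; payment $186.63; balance $223.74
Week 5: opening $223.74; interest $3.58 → $227.32; payment $186.63; balance $40.69
Week 6: opening $40.69; interest $0.65 → $41.34; payment $41.34; balance $0.00
Balance reaches $0.00 in week 6.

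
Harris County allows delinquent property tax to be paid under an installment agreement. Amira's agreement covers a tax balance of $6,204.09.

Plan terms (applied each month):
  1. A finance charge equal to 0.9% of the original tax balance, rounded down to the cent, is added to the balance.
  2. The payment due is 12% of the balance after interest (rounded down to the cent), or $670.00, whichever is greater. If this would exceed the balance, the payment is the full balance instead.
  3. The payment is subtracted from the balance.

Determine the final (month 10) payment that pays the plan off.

$651.20

Month 1: $6,204.09 +$55.83 interest = $6,259.92; pay $751.19 → $5,508.73
Month 2: $5,508.73 +$55.83 interest = $5,564.56; pay $670.00 → $4,894.56
Month 3: $4,894.56 +$55.83 interest = $4,950.39; pay $670.00 → $4,280.39
Month 4: $4,280.39 +$55.83 interest = $4,336.22; pay $670.00 → $3,666.22
Month 5: $3,666.22 +$55.83 interest = $3,722.05; pay $670.00 → $3,052.05
Month 6: $3,052.05 +$55.83 interest = $3,107.88; pay $670.00 → $2,437.88
Month 7: $2,437.88 +$55.83 interest = $2,493.71; pay $670.00 → $1,823.71
Month 8: $1,823.71 +$55.83 interest = $1,879.54; pay $670.00 → $1,209.54
Month 9: $1,209.54 +$55.83 interest = $1,265.37; pay $670.00 → $595.37
Month 10: $595.37 +$55.83 interest = $651.20; pay $651.20 → $0.00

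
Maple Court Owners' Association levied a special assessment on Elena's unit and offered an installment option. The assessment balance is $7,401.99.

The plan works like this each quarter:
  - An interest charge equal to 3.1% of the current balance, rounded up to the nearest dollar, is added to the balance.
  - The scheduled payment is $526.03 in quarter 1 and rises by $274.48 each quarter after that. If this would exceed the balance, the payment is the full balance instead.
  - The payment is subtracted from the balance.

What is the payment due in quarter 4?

$1,349.47

Quarter 1: opening $7,401.99; interest $230.00 → $7,631.99; payment $526.03; balance $7,105.96
Quarter 2: opening $7,105.96; interest $221.00 → $7,326.96; payment $800.51; balance $6,526.45
Quarter 3: opening $6,526.45; interest $203.00 → $6,729.45; payment $1,074.99; balance $5,654.46
Quarter 4: opening $5,654.46; interest $176.00 → $5,830.46; payment $1,349.47; balance $4,480.99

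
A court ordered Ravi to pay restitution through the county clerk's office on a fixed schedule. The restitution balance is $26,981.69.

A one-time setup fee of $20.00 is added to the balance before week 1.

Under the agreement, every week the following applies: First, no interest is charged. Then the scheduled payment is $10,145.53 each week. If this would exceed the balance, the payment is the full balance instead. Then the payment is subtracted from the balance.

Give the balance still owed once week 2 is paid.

$6,710.63

Week 1: $27,001.69 − $10,145.53 → $16,856.16
Week 2: $16,856.16 − $10,145.53 → $6,710.63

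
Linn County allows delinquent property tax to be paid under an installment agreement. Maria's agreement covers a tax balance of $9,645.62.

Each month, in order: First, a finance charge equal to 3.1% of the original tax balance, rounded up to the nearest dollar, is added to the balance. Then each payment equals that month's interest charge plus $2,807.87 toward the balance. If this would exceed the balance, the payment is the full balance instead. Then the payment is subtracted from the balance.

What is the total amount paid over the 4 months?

$10,845.62

Month 1: opening $9,645.62; interest $300.00 → $9,945.62; payment $3,107.87; balance $6,837.75
Month 2: opening $6,837.75; interest $300.00 → $7,137.75; payment $3,107.87; balance $4,029.88
Month 3: opening $4,029.88; interest $300.00 → $4,329.88; payment $3,107.87; balance $1,222.01
Month 4: opening $1,222.01; interest $300.00 → $1,522.01; payment $1,522.01; balance $0.00
Total paid: $10,845.62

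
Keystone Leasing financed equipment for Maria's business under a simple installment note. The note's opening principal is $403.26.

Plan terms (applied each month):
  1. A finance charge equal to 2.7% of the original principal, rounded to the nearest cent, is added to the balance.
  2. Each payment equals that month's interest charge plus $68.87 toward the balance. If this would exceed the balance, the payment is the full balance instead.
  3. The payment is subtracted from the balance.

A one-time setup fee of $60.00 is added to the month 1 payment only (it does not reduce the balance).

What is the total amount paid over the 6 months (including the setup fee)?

Month 1: $403.26 +$10.89 interest = $414.15; pay $79.76 (+ $60.00 fee) → $334.39
Month 2: $334.39 +$10.89 interest = $345.28; pay $79.76 → $265.52
Month 3: $265.52 +$10.89 interest = $276.41; pay $79.76 → $196.65
Month 4: $196.65 +$10.89 interest = $207.54; pay $79.76 → $127.78
Month 5: $127.78 +$10.89 interest = $138.67; pay $79.76 → $58.91
Month 6: $58.91 +$10.89 interest = $69.80; pay $69.80 → $0.00
Total paid: $528.60

$528.60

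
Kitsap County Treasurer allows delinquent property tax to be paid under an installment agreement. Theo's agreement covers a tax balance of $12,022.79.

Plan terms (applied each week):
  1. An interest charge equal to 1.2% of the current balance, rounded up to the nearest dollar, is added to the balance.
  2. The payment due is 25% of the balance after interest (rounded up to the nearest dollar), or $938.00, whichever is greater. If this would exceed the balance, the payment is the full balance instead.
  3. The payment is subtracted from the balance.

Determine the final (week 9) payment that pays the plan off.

$296.79

# | Opening | Interest | Payment | End bal
1 | $12,022.79 | $145.00 | $3,042.00 | $9,125.79
2 | $9,125.79 | $110.00 | $2,309.00 | $6,926.79
3 | $6,926.79 | $84.00 | $1,753.00 | $5,257.79
4 | $5,257.79 | $64.00 | $1,331.00 | $3,990.79
5 | $3,990.79 | $48.00 | $1,010.00 | $3,028.79
6 | $3,028.79 | $37.00 | $938.00 | $2,127.79
7 | $2,127.79 | $26.00 | $938.00 | $1,215.79
8 | $1,215.79 | $15.00 | $938.00 | $292.79
9 | $292.79 | $4.00 | $296.79 | $0.00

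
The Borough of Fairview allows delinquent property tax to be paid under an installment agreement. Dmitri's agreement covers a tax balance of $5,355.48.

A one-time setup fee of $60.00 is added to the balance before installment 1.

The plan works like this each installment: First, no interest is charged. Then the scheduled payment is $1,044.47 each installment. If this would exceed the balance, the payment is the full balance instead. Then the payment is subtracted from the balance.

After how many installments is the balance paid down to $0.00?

# | Opening | Payment | End bal
1 | $5,415.48 | $1,044.47 | $4,371.01
2 | $4,371.01 | $1,044.47 | $3,326.54
3 | $3,326.54 | $1,044.47 | $2,282.07
4 | $2,282.07 | $1,044.47 | $1,237.60
5 | $1,237.60 | $1,044.47 | $193.13
6 | $193.13 | $193.13 | $0.00
Balance reaches $0.00 in installment 6.

6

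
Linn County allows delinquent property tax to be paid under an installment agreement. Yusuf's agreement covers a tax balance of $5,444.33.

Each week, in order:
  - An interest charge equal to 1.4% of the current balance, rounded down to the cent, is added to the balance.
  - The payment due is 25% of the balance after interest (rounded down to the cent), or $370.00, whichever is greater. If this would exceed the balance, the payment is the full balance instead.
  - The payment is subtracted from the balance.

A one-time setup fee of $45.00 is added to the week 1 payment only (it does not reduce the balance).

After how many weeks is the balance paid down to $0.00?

Week 1: opening $5,444.33; interest $76.22 → $5,520.55; payment $1,380.13 (+ $45.00 fee); balance $4,140.42
Week 2: opening $4,140.42; interest $57.96 → $4,198.38; payment $1,049.59; balance $3,148.79
Week 3: opening $3,148.79; interest $44.08 → $3,192.87; payment $798.21; balance $2,394.66
Week 4: opening $2,394.66; interest $33.52 → $2,428.18; payment $607.04; balance $1,821.14
Week 5: opening $1,821.14; interest $25.49 → $1,846.63; payment $461.65; balance $1,384.98
Week 6: opening $1,384.98; interest $19.38 → $1,404.36; payment $370.00; balance $1,034.36
Week 7: opening $1,034.36; interest $14.48 → $1,048.84; payment $370.00; balance $678.84
Week 8: opening $678.84; interest $9.50 → $688.34; payment $370.00; balance $318.34
Week 9: opening $318.34; interest $4.45 → $322.79; payment $322.79; balance $0.00
Balance reaches $0.00 in week 9.

9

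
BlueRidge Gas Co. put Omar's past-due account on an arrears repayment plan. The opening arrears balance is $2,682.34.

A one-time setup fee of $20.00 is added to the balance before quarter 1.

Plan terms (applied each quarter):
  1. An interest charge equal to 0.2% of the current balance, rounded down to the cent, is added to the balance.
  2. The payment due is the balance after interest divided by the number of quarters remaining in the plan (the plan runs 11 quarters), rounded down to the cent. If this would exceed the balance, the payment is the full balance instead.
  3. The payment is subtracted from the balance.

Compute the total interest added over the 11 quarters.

$32.59

Quarter 1: $2,702.34 +$5.40 interest = $2,707.74; pay $246.15 → $2,461.59
Quarter 2: $2,461.59 +$4.92 interest = $2,466.51; pay $246.65 → $2,219.86
Quarter 3: $2,219.86 +$4.43 interest = $2,224.29; pay $247.14 → $1,977.15
Quarter 4: $1,977.15 +$3.95 interest = $1,981.10; pay $247.63 → $1,733.47
Quarter 5: $1,733.47 +$3.46 interest = $1,736.93; pay $248.13 → $1,488.80
Quarter 6: $1,488.80 +$2.97 interest = $1,491.77; pay $248.62 → $1,243.15
Quarter 7: $1,243.15 +$2.48 interest = $1,245.63; pay $249.12 → $996.51
Quarter 8: $996.51 +$1.99 interest = $998.50; pay $249.62 → $748.88
Quarter 9: $748.88 +$1.49 interest = $750.37; pay $250.12 → $500.25
Quarter 10: $500.25 +$1.00 interest = $501.25; pay $250.62 → $250.63
Quarter 11: $250.63 +$0.50 interest = $251.13; pay $251.13 → $0.00
Total interest: $5.40 + $4.92 + $4.43 + $3.95 + $3.46 + $2.97 + $2.48 + $1.99 + $1.49 + $1.00 + $0.50 = $32.59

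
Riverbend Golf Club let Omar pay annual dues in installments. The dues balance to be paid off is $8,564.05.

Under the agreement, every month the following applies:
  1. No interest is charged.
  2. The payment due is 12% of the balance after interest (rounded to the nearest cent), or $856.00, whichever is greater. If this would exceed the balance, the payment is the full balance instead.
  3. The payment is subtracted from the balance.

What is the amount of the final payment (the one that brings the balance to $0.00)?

$640.00

Month 1: $8,564.05 − $1,027.69 → $7,536.36
Month 2: $7,536.36 − $904.36 → $6,632.00
Month 3: $6,632.00 − $856.00 → $5,776.00
Month 4: $5,776.00 − $856.00 → $4,920.00
Month 5: $4,920.00 − $856.00 → $4,064.00
Month 6: $4,064.00 − $856.00 → $3,208.00
Month 7: $3,208.00 − $856.00 → $2,352.00
Month 8: $2,352.00 − $856.00 → $1,496.00
Month 9: $1,496.00 − $856.00 → $640.00
Month 10: $640.00 − $640.00 → $0.00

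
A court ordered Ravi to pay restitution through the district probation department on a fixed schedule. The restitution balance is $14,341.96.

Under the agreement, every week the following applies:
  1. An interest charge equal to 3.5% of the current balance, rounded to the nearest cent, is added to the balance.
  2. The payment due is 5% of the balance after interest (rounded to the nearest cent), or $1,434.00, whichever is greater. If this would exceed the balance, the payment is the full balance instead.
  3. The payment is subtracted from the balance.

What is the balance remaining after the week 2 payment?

Week 1: opening $14,341.96; interest $501.97 → $14,843.93; payment $1,434.00; balance $13,409.93
Week 2: opening $13,409.93; interest $469.35 → $13,879.28; payment $1,434.00; balance $12,445.28

$12,445.28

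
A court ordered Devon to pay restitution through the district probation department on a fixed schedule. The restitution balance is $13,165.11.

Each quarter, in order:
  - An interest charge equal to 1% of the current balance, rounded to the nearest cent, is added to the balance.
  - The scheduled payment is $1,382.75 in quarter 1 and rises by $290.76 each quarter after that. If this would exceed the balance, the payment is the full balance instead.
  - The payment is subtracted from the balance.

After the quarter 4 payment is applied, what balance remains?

Quarter 1: opening $13,165.11; interest $131.65 → $13,296.76; payment $1,382.75; balance $11,914.01
Quarter 2: opening $11,914.01; interest $119.14 → $12,033.15; payment $1,673.51; balance $10,359.64
Quarter 3: opening $10,359.64; interest $103.60 → $10,463.24; payment $1,964.27; balance $8,498.97
Quarter 4: opening $8,498.97; interest $84.99 → $8,583.96; payment $2,255.03; balance $6,328.93

$6,328.93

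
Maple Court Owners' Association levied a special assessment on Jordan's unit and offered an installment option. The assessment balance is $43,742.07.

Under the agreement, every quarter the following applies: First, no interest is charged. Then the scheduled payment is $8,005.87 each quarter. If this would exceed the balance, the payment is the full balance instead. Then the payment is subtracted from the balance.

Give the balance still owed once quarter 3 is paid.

Quarter 1: opening $43,742.07; payment $8,005.87; balance $35,736.20
Quarter 2: opening $35,736.20; payment $8,005.87; balance $27,730.33
Quarter 3: opening $27,730.33; payment $8,005.87; balance $19,724.46

$19,724.46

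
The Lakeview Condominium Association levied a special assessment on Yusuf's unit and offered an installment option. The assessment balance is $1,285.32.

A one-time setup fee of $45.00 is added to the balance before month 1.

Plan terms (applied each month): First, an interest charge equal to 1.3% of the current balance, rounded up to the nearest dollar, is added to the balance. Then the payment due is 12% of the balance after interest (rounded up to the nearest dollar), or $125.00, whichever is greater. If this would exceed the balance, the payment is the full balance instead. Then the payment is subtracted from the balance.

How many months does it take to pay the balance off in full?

12

Month 1: $1,330.32 +$18.00 interest = $1,348.32; pay $162.00 → $1,186.32
Month 2: $1,186.32 +$16.00 interest = $1,202.32; pay $145.00 → $1,057.32
Month 3: $1,057.32 +$14.00 interest = $1,071.32; pay $129.00 → $942.32
Month 4: $942.32 +$13.00 interest = $955.32; pay $125.00 → $830.32
Month 5: $830.32 +$11.00 interest = $841.32; pay $125.00 → $716.32
Month 6: $716.32 +$10.00 interest = $726.32; pay $125.00 → $601.32
Month 7: $601.32 +$8.00 interest = $609.32; pay $125.00 → $484.32
Month 8: $484.32 +$7.00 interest = $491.32; pay $125.00 → $366.32
Month 9: $366.32 +$5.00 interest = $371.32; pay $125.00 → $246.32
Month 10: $246.32 +$4.00 interest = $250.32; pay $125.00 → $125.32
Month 11: $125.32 +$2.00 interest = $127.32; pay $125.00 → $2.32
Month 12: $2.32 +$1.00 interest = $3.32; pay $3.32 → $0.00
Balance reaches $0.00 in month 12.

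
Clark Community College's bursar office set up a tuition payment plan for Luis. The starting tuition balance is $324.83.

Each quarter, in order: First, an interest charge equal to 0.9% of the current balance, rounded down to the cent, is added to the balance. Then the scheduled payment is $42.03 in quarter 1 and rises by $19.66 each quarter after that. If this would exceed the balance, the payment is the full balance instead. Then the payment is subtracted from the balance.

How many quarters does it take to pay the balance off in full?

Quarter 1: $324.83 +$2.92 interest = $327.75; pay $42.03 → $285.72
Quarter 2: $285.72 +$2.57 interest = $288.29; pay $61.69 → $226.60
Quarter 3: $226.60 +$2.03 interest = $228.63; pay $81.35 → $147.28
Quarter 4: $147.28 +$1.32 interest = $148.60; pay $101.01 → $47.59
Quarter 5: $47.59 +$0.42 interest = $48.01; pay $48.01 → $0.00
Balance reaches $0.00 in quarter 5.

5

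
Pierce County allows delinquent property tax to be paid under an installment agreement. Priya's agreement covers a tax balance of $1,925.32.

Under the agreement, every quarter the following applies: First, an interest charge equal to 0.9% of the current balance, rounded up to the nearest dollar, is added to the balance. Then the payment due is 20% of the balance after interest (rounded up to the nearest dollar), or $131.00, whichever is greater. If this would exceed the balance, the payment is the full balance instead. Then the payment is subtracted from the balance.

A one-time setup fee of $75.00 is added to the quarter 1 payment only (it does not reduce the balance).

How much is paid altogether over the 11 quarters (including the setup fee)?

# | Opening | Interest | Payment | Fee | End bal
1 | $1,925.32 | $18.00 | $389.00 | $75.00 | $1,554.32
2 | $1,554.32 | $14.00 | $314.00 | — | $1,254.32
3 | $1,254.32 | $12.00 | $254.00 | — | $1,012.32
4 | $1,012.32 | $10.00 | $205.00 | — | $817.32
5 | $817.32 | $8.00 | $166.00 | — | $659.32
6 | $659.32 | $6.00 | $134.00 | — | $531.32
7 | $531.32 | $5.00 | $131.00 | — | $405.32
8 | $405.32 | $4.00 | $131.00 | — | $278.32
9 | $278.32 | $3.00 | $131.00 | — | $150.32
10 | $150.32 | $2.00 | $131.00 | — | $21.32
11 | $21.32 | $1.00 | $22.32 | — | $0.00
Total paid: $2,083.32

$2,083.32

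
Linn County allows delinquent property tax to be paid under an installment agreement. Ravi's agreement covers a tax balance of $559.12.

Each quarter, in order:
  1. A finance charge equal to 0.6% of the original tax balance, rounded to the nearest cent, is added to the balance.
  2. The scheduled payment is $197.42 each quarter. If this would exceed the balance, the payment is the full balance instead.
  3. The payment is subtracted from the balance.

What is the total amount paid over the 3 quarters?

Quarter 1: $559.12 +$3.35 interest = $562.47; pay $197.42 → $365.05
Quarter 2: $365.05 +$3.35 interest = $368.40; pay $197.42 → $170.98
Quarter 3: $170.98 +$3.35 interest = $174.33; pay $174.33 → $0.00
Total paid: $569.17

$569.17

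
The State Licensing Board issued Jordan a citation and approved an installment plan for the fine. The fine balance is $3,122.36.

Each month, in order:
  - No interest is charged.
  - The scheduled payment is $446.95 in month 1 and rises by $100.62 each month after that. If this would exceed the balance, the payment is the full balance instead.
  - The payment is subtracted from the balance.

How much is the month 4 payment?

Month 1: $3,122.36 − $446.95 → $2,675.41
Month 2: $2,675.41 − $547.57 → $2,127.84
Month 3: $2,127.84 − $648.19 → $1,479.65
Month 4: $1,479.65 − $748.81 → $730.84

$748.81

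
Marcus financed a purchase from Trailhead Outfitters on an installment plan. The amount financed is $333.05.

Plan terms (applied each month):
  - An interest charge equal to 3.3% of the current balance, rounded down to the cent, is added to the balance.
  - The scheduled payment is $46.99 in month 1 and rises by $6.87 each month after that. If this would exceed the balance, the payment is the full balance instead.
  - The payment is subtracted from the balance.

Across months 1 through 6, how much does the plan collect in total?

$375.69

Month 1: opening $333.05; interest $10.99 → $344.04; payment $46.99; balance $297.05
Month 2: opening $297.05; interest $9.80 → $306.85; payment $53.86; balance $252.99
Month 3: opening $252.99; interest $8.34 → $261.33; payment $60.73; balance $200.60
Month 4: opening $200.60; interest $6.61 → $207.21; payment $67.60; balance $139.61
Month 5: opening $139.61; interest $4.60 → $144.21; payment $74.47; balance $69.74
Month 6: opening $69.74; interest $2.30 → $72.04; payment $72.04; balance $0.00
Total paid: $375.69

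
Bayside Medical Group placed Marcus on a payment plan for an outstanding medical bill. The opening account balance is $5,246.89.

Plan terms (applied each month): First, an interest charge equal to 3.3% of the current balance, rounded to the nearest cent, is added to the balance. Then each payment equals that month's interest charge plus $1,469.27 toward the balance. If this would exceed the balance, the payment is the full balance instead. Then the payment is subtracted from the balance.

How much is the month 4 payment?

$866.77

Month 1: opening $5,246.89; interest $173.15 → $5,420.04; payment $1,642.42; balance $3,777.62
Month 2: opening $3,777.62; interest $124.66 → $3,902.28; payment $1,593.93; balance $2,308.35
Month 3: opening $2,308.35; interest $76.18 → $2,384.53; payment $1,545.45; balance $839.08
Month 4: opening $839.08; interest $27.69 → $866.77; payment $866.77; balance $0.00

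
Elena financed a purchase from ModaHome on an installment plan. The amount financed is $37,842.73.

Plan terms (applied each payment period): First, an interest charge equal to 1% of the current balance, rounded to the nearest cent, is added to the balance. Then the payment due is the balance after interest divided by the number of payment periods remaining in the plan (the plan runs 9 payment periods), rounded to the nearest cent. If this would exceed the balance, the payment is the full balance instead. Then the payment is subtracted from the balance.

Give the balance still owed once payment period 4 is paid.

Payment period 1: opening $37,842.73; interest $378.43 → $38,221.16; payment $4,246.80; balance $33,974.36
Payment period 2: opening $33,974.36; interest $339.74 → $34,314.10; payment $4,289.26; balance $30,024.84
Payment period 3: opening $30,024.84; interest $300.25 → $30,325.09; payment $4,332.16; balance $25,992.93
Payment period 4: opening $25,992.93; interest $259.93 → $26,252.86; payment $4,375.48; balance $21,877.38

$21,877.38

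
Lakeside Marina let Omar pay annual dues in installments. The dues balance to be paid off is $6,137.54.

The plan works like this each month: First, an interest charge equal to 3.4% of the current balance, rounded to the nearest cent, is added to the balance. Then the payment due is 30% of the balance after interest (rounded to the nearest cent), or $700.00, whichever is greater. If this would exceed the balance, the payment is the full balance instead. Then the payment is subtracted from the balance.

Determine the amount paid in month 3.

Month 1: $6,137.54 +$208.68 interest = $6,346.22; pay $1,903.87 → $4,442.35
Month 2: $4,442.35 +$151.04 interest = $4,593.39; pay $1,378.02 → $3,215.37
Month 3: $3,215.37 +$109.32 interest = $3,324.69; pay $997.41 → $2,327.28

$997.41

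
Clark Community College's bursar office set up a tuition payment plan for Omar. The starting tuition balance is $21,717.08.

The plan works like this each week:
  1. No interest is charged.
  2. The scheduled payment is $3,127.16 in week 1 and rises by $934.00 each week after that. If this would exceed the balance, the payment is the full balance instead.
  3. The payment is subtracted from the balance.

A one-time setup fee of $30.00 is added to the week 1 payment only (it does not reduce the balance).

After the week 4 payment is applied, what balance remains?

$3,604.44

Week 1: opening $21,717.08; payment $3,127.16 (+ $30.00 fee); balance $18,589.92
Week 2: opening $18,589.92; payment $4,061.16; balance $14,528.76
Week 3: opening $14,528.76; payment $4,995.16; balance $9,533.60
Week 4: opening $9,533.60; payment $5,929.16; balance $3,604.44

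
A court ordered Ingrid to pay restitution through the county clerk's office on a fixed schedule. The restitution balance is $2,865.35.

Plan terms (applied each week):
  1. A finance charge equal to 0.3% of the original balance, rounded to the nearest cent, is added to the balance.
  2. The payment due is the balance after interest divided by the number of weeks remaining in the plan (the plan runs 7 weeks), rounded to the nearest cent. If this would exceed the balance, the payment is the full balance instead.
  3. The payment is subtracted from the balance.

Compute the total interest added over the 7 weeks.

$60.20

Week 1: opening $2,865.35; interest $8.60 → $2,873.95; payment $410.56; balance $2,463.39
Week 2: opening $2,463.39; interest $8.60 → $2,471.99; payment $412.00; balance $2,059.99
Week 3: opening $2,059.99; interest $8.60 → $2,068.59; payment $413.72; balance $1,654.87
Week 4: opening $1,654.87; interest $8.60 → $1,663.47; payment $415.87; balance $1,247.60
Week 5: opening $1,247.60; interest $8.60 → $1,256.20; payment $418.73; balance $837.47
Week 6: opening $837.47; interest $8.60 → $846.07; payment $423.04; balance $423.03
Week 7: opening $423.03; interest $8.60 → $431.63; payment $431.63; balance $0.00
Total interest: $8.60 + $8.60 + $8.60 + $8.60 + $8.60 + $8.60 + $8.60 = $60.20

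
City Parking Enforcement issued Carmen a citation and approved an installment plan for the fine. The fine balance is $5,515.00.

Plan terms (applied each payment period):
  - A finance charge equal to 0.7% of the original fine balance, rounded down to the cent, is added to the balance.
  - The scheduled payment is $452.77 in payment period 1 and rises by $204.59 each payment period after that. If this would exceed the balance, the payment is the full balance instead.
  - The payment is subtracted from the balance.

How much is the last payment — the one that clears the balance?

Payment period 1: opening $5,515.00; interest $38.60 → $5,553.60; payment $452.77; balance $5,100.83
Payment period 2: opening $5,100.83; interest $38.60 → $5,139.43; payment $657.36; balance $4,482.07
Payment period 3: opening $4,482.07; interest $38.60 → $4,520.67; payment $861.95; balance $3,658.72
Payment period 4: opening $3,658.72; interest $38.60 → $3,697.32; payment $1,066.54; balance $2,630.78
Payment period 5: opening $2,630.78; interest $38.60 → $2,669.38; payment $1,271.13; balance $1,398.25
Payment period 6: opening $1,398.25; interest $38.60 → $1,436.85; payment $1,436.85; balance $0.00

$1,436.85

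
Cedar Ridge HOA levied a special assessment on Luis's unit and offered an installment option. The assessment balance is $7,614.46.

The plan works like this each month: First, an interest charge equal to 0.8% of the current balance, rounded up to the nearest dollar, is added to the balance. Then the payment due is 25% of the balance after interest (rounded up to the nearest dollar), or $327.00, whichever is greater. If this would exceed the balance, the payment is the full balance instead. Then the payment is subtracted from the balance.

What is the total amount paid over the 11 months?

$7,853.46

Month 1: opening $7,614.46; interest $61.00 → $7,675.46; payment $1,919.00; balance $5,756.46
Month 2: opening $5,756.46; interest $47.00 → $5,803.46; payment $1,451.00; balance $4,352.46
Month 3: opening $4,352.46; interest $35.00 → $4,387.46; payment $1,097.00; balance $3,290.46
Month 4: opening $3,290.46; interest $27.00 → $3,317.46; payment $830.00; balance $2,487.46
Month 5: opening $2,487.46; interest $20.00 → $2,507.46; payment $627.00; balance $1,880.46
Month 6: opening $1,880.46; interest $16.00 → $1,896.46; payment $475.00; balance $1,421.46
Month 7: opening $1,421.46; interest $12.00 → $1,433.46; payment $359.00; balance $1,074.46
Month 8: opening $1,074.46; interest $9.00 → $1,083.46; payment $327.00; balance $756.46
Month 9: opening $756.46; interest $7.00 → $763.46; payment $327.00; balance $436.46
Month 10: opening $436.46; interest $4.00 → $440.46; payment $327.00; balance $113.46
Month 11: opening $113.46; interest $1.00 → $114.46; payment $114.46; balance $0.00
Total paid: $7,853.46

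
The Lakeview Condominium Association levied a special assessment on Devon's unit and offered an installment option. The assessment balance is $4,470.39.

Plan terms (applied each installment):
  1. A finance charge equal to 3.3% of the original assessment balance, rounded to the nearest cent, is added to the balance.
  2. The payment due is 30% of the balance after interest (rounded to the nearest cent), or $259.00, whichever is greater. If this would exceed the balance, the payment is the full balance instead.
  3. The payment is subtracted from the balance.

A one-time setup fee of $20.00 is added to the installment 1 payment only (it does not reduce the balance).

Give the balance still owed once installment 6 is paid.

Installment 1: $4,470.39 +$147.52 interest = $4,617.91; pay $1,385.37 (+ $20.00 fee) → $3,232.54
Installment 2: $3,232.54 +$147.52 interest = $3,380.06; pay $1,014.02 → $2,366.04
Installment 3: $2,366.04 +$147.52 interest = $2,513.56; pay $754.07 → $1,759.49
Installment 4: $1,759.49 +$147.52 interest = $1,907.01; pay $572.10 → $1,334.91
Installment 5: $1,334.91 +$147.52 interest = $1,482.43; pay $444.73 → $1,037.70
Installment 6: $1,037.70 +$147.52 interest = $1,185.22; pay $355.57 → $829.65

$829.65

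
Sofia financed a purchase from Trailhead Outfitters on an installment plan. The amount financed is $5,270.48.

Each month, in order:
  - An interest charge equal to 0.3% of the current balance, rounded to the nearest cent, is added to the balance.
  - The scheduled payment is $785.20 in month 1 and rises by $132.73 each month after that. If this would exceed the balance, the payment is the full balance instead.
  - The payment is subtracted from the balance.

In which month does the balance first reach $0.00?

6

Month 1: $5,270.48 +$15.81 interest = $5,286.29; pay $785.20 → $4,501.09
Month 2: $4,501.09 +$13.50 interest = $4,514.59; pay $917.93 → $3,596.66
Month 3: $3,596.66 +$10.79 interest = $3,607.45; pay $1,050.66 → $2,556.79
Month 4: $2,556.79 +$7.67 interest = $2,564.46; pay $1,183.39 → $1,381.07
Month 5: $1,381.07 +$4.14 interest = $1,385.21; pay $1,316.12 → $69.09
Month 6: $69.09 +$0.21 interest = $69.30; pay $69.30 → $0.00
Balance reaches $0.00 in month 6.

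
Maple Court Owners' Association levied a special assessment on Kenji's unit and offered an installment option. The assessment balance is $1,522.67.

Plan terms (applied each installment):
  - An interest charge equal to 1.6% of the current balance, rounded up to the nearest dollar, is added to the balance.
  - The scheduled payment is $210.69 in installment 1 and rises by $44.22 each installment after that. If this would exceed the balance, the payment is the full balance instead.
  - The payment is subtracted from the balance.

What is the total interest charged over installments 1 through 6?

$89.00

Installment 1: $1,522.67 +$25.00 interest = $1,547.67; pay $210.69 → $1,336.98
Installment 2: $1,336.98 +$22.00 interest = $1,358.98; pay $254.91 → $1,104.07
Installment 3: $1,104.07 +$18.00 interest = $1,122.07; pay $299.13 → $822.94
Installment 4: $822.94 +$14.00 interest = $836.94; pay $343.35 → $493.59
Installment 5: $493.59 +$8.00 interest = $501.59; pay $387.57 → $114.02
Installment 6: $114.02 +$2.00 interest = $116.02; pay $116.02 → $0.00
Total interest: $25.00 + $22.00 + $18.00 + $14.00 + $8.00 + $2.00 = $89.00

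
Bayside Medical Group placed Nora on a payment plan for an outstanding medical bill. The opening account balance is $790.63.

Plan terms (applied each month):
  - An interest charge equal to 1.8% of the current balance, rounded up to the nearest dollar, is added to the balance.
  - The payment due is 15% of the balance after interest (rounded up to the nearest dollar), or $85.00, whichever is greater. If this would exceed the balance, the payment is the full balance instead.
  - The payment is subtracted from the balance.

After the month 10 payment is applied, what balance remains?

# | Opening | Interest | Payment | End bal
1 | $790.63 | $15.00 | $121.00 | $684.63
2 | $684.63 | $13.00 | $105.00 | $592.63
3 | $592.63 | $11.00 | $91.00 | $512.63
4 | $512.63 | $10.00 | $85.00 | $437.63
5 | $437.63 | $8.00 | $85.00 | $360.63
6 | $360.63 | $7.00 | $85.00 | $282.63
7 | $282.63 | $6.00 | $85.00 | $203.63
8 | $203.63 | $4.00 | $85.00 | $122.63
9 | $122.63 | $3.00 | $85.00 | $40.63
10 | $40.63 | $1.00 | $41.63 | $0.00

$0.00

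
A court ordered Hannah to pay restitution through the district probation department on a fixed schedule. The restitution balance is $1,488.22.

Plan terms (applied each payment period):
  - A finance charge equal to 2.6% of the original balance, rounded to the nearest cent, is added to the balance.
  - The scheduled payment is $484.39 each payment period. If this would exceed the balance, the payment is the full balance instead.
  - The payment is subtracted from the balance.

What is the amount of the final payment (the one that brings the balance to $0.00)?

# | Opening | Interest | Payment | End bal
1 | $1,488.22 | $38.69 | $484.39 | $1,042.52
2 | $1,042.52 | $38.69 | $484.39 | $596.82
3 | $596.82 | $38.69 | $484.39 | $151.12
4 | $151.12 | $38.69 | $189.81 | $0.00

$189.81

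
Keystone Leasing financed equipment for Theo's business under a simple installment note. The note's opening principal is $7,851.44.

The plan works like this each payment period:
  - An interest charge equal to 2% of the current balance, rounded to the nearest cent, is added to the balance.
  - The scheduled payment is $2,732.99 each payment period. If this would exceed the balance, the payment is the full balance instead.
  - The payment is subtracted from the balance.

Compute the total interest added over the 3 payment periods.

Payment period 1: opening $7,851.44; interest $157.03 → $8,008.47; payment $2,732.99; balance $5,275.48
Payment period 2: opening $5,275.48; interest $105.51 → $5,380.99; payment $2,732.99; balance $2,648.00
Payment period 3: opening $2,648.00; interest $52.96 → $2,700.96; payment $2,700.96; balance $0.00
Total interest: $157.03 + $105.51 + $52.96 = $315.50

$315.50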